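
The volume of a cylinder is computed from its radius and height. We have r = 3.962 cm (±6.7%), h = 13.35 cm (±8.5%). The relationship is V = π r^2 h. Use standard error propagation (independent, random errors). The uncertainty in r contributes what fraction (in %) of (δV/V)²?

(δV/V)² = (2·δr/r)² + (1·δh/h)²
  r term: (2×0.0670)² = 0.0180
  h term: (1×0.0850)² = 0.00723
Total = 0.0252. Share from r = 0.0180/0.0252 = 0.713.

71.3%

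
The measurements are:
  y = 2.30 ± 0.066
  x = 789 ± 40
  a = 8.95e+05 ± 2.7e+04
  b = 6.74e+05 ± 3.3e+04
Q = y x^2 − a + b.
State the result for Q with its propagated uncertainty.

Let p = y·x^2 = 1.43e+06. δp/p = √((1·δy/y)² + (2·δx/x)²) = √(0.000823 + 0.0103) = 0.105, so δp = 1.51e+05.
Q = p − a + b: δQ = √(δp² + δa² + δb²) = √(2.28e+10 + 7.29e+08 + 1.09e+09) = 1.57e+05
Q = 1.21e+06.

(1.21 ± 0.157) × 10^6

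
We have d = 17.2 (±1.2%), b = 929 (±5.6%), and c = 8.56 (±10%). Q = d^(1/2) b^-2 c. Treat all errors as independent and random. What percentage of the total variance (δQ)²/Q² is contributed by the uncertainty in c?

(δQ/Q)² = (½·δd/d)² + (-2·δb/b)² + (1·δc/c)²
  d term: (0.5×0.0120)² = 3.6e-05
  b term: (-2×0.0560)² = 0.0125
  c term: (1×0.100)² = 0.0100
Total = 0.0226. Share from c = 0.0100/0.0226 = 0.443.

44.3%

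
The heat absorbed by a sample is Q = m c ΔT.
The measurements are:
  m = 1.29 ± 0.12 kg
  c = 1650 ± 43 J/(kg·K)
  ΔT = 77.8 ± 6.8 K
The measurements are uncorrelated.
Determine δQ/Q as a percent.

Relative error in a monomial: (δQ/Q)² = Σ (nᵢ · δxᵢ/xᵢ)².
  (1·δm/m)² = (1×0.0930)² = 0.00865;  (1·δc/c)² = (1×0.0261)² = 0.000679;  (1·δΔT/ΔT)² = (1×0.0874)² = 0.00764
δQ/Q = √(0.0170) = 0.130

13.0%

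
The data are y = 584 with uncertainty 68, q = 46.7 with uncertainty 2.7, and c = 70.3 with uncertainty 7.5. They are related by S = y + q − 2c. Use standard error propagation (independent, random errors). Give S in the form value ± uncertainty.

490 ± 69.7

S is a linear combination, so absolute uncertainties add in quadrature:
  (δy)² = 4620;  (δq)² = 7.29;  (2·δc)² = 225
δS = √(4860) = 69.7
S = 490.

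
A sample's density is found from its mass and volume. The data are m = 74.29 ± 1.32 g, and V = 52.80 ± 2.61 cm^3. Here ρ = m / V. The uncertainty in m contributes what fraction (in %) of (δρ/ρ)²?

(δρ/ρ)² = (1·δm/m)² + (-1·δV/V)²
  m term: (1×0.0178)² = 0.000316
  V term: (-1×0.0494)² = 0.00244
Total = 0.00276. Share from m = 0.000316/0.00276 = 0.114.

11.4%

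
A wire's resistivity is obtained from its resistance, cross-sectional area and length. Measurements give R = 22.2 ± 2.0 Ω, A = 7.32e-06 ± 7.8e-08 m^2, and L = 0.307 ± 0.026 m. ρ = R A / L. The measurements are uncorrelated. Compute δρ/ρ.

Relative error in a monomial: (δρ/ρ)² = Σ (nᵢ · δxᵢ/xᵢ)².
  (1·δR/R)² = (1×0.0901)² = 0.00812;  (1·δA/A)² = (1×0.0107)² = 0.000114;  (-1·δL/L)² = (-1×0.0847)² = 0.00717
δρ/ρ = √(0.0154) = 0.124

0.124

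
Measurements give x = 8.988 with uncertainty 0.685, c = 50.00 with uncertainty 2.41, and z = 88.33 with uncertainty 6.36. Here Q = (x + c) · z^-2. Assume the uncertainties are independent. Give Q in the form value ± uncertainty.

0.007560 ± 0.00114

Let u = x + c = 58.99. δu = √(δx² + δc²) = √(0.469 + 5.81) = 2.51, so δu/u = 0.0425.
Q is then a monomial in u, z:
δQ/Q = √((δu/u)² + (-2·δz/z)²) = √(0.00180 + 0.0207) = 0.150
Q = 0.007560, so δQ = 0.150 × 0.007560 = 0.00114.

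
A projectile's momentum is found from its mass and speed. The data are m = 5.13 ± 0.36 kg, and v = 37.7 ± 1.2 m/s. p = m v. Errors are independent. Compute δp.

Relative error in a monomial: (δp/p)² = Σ (nᵢ · δxᵢ/xᵢ)².
  (1·δm/m)² = (1×0.0702)² = 0.00492;  (1·δv/v)² = (1×0.0318)² = 0.00101
δp/p = √(0.00594) = 0.0771
p = 193 kg·m/s, so δp = 0.0771 × 193 = 14.9 kg·m/s.

14.9 kg·m/s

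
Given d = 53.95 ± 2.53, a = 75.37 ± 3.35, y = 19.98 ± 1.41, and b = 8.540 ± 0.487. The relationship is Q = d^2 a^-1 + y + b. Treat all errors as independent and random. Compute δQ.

4.28

Let p = d^2·a^-1 = 38.62. δp/p = √((2·δd/d)² + (-1·δa/a)²) = √(0.00880 + 0.00198) = 0.104, so δp = 4.01.
Q = p + y + b: δQ = √(δp² + δy² + δb²) = √(16.1 + 1.99 + 0.237) = 4.28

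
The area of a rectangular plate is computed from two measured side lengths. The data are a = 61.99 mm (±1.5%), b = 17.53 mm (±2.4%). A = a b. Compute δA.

30.8 mm^2

Since A is a product/quotient, work with relative uncertainties:
  (1·δa/a)² = (1×0.0150)² = 0.000225;  (1·δb/b)² = (1×0.0240)² = 0.000576
δA/A = √(0.000801) = 0.0283
A = 1087 mm^2, so δA = 0.0283 × 1087 = 30.8 mm^2.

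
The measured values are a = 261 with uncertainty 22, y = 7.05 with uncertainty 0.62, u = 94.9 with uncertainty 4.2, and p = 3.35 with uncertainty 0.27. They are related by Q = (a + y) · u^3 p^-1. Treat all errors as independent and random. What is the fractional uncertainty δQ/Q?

Let w = a + y = 268. δw = √(δa² + δy²) = √(484 + 0.384) = 22.0, so δw/w = 0.0821.
Q is then a monomial in w, u, p:
δQ/Q = √((δw/w)² + (3·δu/u)² + (-1·δp/p)²) = √(0.00674 + 0.0176 + 0.00650) = 0.176

0.176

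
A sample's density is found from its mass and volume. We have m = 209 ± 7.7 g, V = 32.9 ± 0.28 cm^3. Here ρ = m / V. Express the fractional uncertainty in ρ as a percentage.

3.78%

For a monomial ρ ∝ m, V^-1, fractional errors add in quadrature:
  (1·δm/m)² = (1×0.0368)² = 0.00136;  (-1·δV/V)² = (-1×0.00851)² = 7.24e-05
δρ/ρ = √(0.00143) = 0.0378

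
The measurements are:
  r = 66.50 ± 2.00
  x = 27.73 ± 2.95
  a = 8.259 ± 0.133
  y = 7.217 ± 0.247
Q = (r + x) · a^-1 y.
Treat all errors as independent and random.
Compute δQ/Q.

0.0535

Let u = r + x = 94.23. δu = √(δr² + δx²) = √(4.00 + 8.70) = 3.56, so δu/u = 0.0378.
Q is then a monomial in u, a, y:
δQ/Q = √((δu/u)² + (-1·δa/a)² + (1·δy/y)²) = √(0.00143 + 0.000259 + 0.00117) = 0.0535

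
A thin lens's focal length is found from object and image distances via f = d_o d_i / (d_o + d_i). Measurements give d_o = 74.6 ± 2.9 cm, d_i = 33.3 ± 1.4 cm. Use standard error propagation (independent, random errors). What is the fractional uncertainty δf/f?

0.0314

∂f/∂d_o = (d_i/(d_o+d_i))² = 0.0952;  ∂f/∂d_i = (d_o/(d_o+d_i))² = 0.478
δf = √((∂f/∂d_o · δd_o)² + (∂f/∂d_i · δd_i)²) = √(0.0763 + 0.448) = 0.724 cm
f = 23.0 cm, so δf/f = 0.724/23.0 = 0.0314.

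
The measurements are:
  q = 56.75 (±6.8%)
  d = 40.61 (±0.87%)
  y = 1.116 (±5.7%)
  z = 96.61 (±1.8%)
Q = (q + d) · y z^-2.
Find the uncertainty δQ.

0.000911

Let u = q + d = 97.36. δu = √(δq² + δd²) = √(14.9 + 0.125) = 3.88, so δu/u = 0.0398.
Q is then a monomial in u, y, z:
δQ/Q = √((δu/u)² + (1·δy/y)² + (-2·δz/z)²) = √(0.00158 + 0.00325 + 0.00130) = 0.0783
Q = 0.01164, so δQ = 0.0783 × 0.01164 = 0.000911.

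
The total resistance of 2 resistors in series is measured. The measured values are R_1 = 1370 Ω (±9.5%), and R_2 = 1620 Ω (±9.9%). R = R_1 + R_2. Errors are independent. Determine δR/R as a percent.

6.91%

Absolute uncertainties add in quadrature for a linear combination:
  (δR_1)² = 16900;  (δR_2)² = 25700
δR = √(42700) = 207 Ω
R = 2990 Ω, so δR/R = 207/2990 = 0.0691.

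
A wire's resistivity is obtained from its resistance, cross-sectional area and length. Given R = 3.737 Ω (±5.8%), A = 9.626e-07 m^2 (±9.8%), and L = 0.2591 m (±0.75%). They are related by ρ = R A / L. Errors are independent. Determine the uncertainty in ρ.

For a monomial ρ ∝ R, A, L^-1, fractional errors add in quadrature:
  (1·δR/R)² = (1×0.0580)² = 0.00336;  (1·δA/A)² = (1×0.0980)² = 0.00960;  (-1·δL/L)² = (-1×0.00750)² = 5.62e-05
δρ/ρ = √(0.0130) = 0.114
ρ = 1.388e-05 Ω·m, so δρ = 0.114 × 1.388e-05 = 1.58e-06 Ω·m.

1.58e-06 Ω·m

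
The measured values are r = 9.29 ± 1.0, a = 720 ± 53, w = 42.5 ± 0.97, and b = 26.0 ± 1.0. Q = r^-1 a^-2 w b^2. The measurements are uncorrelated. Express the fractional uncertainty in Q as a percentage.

19.9%

Since Q is a product/quotient, work with relative uncertainties:
  (-1·δr/r)² = (-1×0.108)² = 0.0116;  (-2·δa/a)² = (-2×0.0736)² = 0.0217;  (1·δw/w)² = (1×0.0228)² = 0.000521;  (2·δb/b)² = (2×0.0385)² = 0.00592
δQ/Q = √(0.0397) = 0.199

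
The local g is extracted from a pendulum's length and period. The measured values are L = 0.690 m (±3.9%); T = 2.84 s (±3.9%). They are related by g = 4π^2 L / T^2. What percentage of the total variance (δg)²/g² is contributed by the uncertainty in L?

(δg/g)² = (1·δL/L)² + (-2·δT/T)²
  L term: (1×0.0390)² = 0.00152
  T term: (-2×0.0390)² = 0.00608
Total = 0.00760. Share from L = 0.00152/0.00760 = 0.200.

20.0%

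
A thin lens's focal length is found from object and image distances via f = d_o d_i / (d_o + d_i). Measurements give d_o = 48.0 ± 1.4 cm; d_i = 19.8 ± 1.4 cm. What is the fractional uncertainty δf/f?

0.0508

∂f/∂d_o = (d_i/(d_o+d_i))² = 0.0853;  ∂f/∂d_i = (d_o/(d_o+d_i))² = 0.501
δf = √((∂f/∂d_o · δd_o)² + (∂f/∂d_i · δd_i)²) = √(0.0143 + 0.492) = 0.712 cm
f = 14.0 cm, so δf/f = 0.712/14.0 = 0.0508.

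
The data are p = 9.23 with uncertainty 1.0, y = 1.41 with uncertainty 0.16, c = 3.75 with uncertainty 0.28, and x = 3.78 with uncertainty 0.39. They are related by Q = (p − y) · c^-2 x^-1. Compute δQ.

Let u = p − y = 7.82. δu = √(δp² + δy²) = √(1.00 + 0.0256) = 1.01, so δu/u = 0.130.
Q is then a monomial in u, c, x:
δQ/Q = √((δu/u)² + (-2·δc/c)² + (-1·δx/x)²) = √(0.0168 + 0.0223 + 0.0106) = 0.223
Q = 0.147, so δQ = 0.223 × 0.147 = 0.0328.

0.0328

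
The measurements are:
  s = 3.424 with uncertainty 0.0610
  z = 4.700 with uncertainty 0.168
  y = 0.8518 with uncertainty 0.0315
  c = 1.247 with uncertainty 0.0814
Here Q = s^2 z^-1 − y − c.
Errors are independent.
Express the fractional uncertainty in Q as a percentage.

Let p = s^2·z^-1 = 2.494. δp/p = √((2·δs/s)² + (-1·δz/z)²) = √(0.00127 + 0.00128) = 0.0505, so δp = 0.126.
Q = p − y − c: δQ = √(δp² + δy² + δc²) = √(0.0158 + 0.000992 + 0.00663) = 0.153
Q = 0.3956, so δQ/Q = 0.153/0.3956 = 0.387.

38.7%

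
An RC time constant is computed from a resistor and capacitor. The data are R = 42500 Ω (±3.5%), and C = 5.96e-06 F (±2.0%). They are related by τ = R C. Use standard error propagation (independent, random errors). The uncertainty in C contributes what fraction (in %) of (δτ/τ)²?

24.6%

(δτ/τ)² = (1·δR/R)² + (1·δC/C)²
  R term: (1×0.0350)² = 0.00123
  C term: (1×0.0200)² = 0.000400
Total = 0.00163. Share from C = 0.000400/0.00163 = 0.246.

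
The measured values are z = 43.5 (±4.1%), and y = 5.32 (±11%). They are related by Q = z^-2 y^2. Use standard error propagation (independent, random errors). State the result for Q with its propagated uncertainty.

0.0150 ± 0.00351

For a monomial Q ∝ z^-2, y^2, fractional errors add in quadrature:
  (-2·δz/z)² = (-2×0.0410)² = 0.00672;  (2·δy/y)² = (2×0.110)² = 0.0484
δQ/Q = √(0.0551) = 0.235
Q = 0.0150, so δQ = 0.235 × 0.0150 = 0.00351.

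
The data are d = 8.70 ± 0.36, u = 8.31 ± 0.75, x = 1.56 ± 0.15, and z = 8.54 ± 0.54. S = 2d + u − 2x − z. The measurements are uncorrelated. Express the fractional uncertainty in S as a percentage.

8.61%

S is a linear combination, so absolute uncertainties add in quadrature:
  (2·δd)² = 0.518;  (δu)² = 0.562;  (2·δx)² = 0.0900;  (δz)² = 0.292
δS = √(1.46) = 1.21
S = 14.1, so δS/S = 1.21/14.1 = 0.0861.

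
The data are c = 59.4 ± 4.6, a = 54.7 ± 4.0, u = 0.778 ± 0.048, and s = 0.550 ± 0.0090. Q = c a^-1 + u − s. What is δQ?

Let p = c·a^-1 = 1.09. δp/p = √((1·δc/c)² + (-1·δa/a)²) = √(0.00600 + 0.00535) = 0.107, so δp = 0.116.
Q = p + u − s: δQ = √(δp² + δu² + δs²) = √(0.0134 + 0.00230 + 8.1e-05) = 0.126

0.126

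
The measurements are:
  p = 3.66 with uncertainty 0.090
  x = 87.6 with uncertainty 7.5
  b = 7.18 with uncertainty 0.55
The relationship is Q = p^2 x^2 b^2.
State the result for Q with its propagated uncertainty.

(5.30 ± 1.25) × 10^6

Q is a product of powers, so relative uncertainties combine in quadrature:
  (2·δp/p)² = (2×0.0246)² = 0.00242;  (2·δx/x)² = (2×0.0856)² = 0.0293;  (2·δb/b)² = (2×0.0766)² = 0.0235
δQ/Q = √(0.0552) = 0.235
Q = 5.3e+06, so δQ = 0.235 × 5.3e+06 = 1.25e+06.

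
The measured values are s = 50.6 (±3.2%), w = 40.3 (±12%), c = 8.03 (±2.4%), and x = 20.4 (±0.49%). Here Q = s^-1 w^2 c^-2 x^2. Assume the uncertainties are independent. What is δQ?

51.2

Relative error in a monomial: (δQ/Q)² = Σ (nᵢ · δxᵢ/xᵢ)².
  (-1·δs/s)² = (-1×0.0320)² = 0.00102;  (2·δw/w)² = (2×0.120)² = 0.0576;  (-2·δc/c)² = (-2×0.0240)² = 0.00230;  (2·δx/x)² = (2×0.00490)² = 9.6e-05
δQ/Q = √(0.0610) = 0.247
Q = 207, so δQ = 0.247 × 207 = 51.2.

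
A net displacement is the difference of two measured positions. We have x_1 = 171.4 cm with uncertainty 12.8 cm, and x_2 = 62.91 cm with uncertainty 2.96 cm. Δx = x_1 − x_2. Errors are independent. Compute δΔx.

Sums and differences: (δΔx)² = Σ (cᵢ δxᵢ)².
  (δx_1)² = 164;  (δx_2)² = 8.76
δΔx = √(173) = 13.1 cm

13.1 cm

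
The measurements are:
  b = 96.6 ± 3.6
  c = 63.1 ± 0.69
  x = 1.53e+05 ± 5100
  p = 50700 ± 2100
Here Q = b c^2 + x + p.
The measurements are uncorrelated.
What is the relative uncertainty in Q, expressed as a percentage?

2.98%

Let w = b·c^2 = 3.85e+05. δw/w = √((1·δb/b)² + (2·δc/c)²) = √(0.00139 + 0.000478) = 0.0432, so δw = 16600.
Q = w + x + p: δQ = √(δw² + δx² + δp²) = √(2.76e+08 + 2.6e+07 + 4.41e+06) = 17500
Q = 5.88e+05, so δQ/Q = 17500/5.88e+05 = 0.0298.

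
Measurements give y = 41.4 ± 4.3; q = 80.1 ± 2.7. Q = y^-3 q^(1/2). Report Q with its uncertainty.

(1.26 ± 0.394) × 10^-4

For a monomial Q ∝ y^-3, q^(1/2), fractional errors add in quadrature:
  (-3·δy/y)² = (-3×0.104)² = 0.0971;  (½·δq/q)² = (0.5×0.0337)² = 0.000284
δQ/Q = √(0.0974) = 0.312
Q = 0.000126, so δQ = 0.312 × 0.000126 = 3.94e-05.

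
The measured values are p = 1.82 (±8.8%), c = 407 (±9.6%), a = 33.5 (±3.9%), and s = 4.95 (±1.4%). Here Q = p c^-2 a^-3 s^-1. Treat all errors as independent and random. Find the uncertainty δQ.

1.43e-11

Relative error in a monomial: (δQ/Q)² = Σ (nᵢ · δxᵢ/xᵢ)².
  (1·δp/p)² = (1×0.0880)² = 0.00774;  (-2·δc/c)² = (-2×0.0960)² = 0.0369;  (-3·δa/a)² = (-3×0.0390)² = 0.0137;  (-1·δs/s)² = (-1×0.0140)² = 0.000196
δQ/Q = √(0.0585) = 0.242
Q = 5.9e-11, so δQ = 0.242 × 5.9e-11 = 1.43e-11.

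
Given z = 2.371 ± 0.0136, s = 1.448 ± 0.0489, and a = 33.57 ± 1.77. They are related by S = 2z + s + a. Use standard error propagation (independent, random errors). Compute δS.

1.77

Sums and differences: (δS)² = Σ (cᵢ δxᵢ)².
  (2·δz)² = 0.000740;  (δs)² = 0.00239;  (δa)² = 3.13
δS = √(3.14) = 1.77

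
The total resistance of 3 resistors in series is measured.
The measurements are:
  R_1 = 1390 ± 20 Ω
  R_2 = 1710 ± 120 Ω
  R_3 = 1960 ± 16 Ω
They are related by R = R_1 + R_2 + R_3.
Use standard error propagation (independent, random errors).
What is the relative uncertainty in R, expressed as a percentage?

2.42%

Each term contributes (cᵢ δxᵢ)² to (δR)²:
  (δR_1)² = 400;  (δR_2)² = 14400;  (δR_3)² = 256
δR = √(15100) = 123 Ω
R = 5060 Ω, so δR/R = 123/5060 = 0.0242.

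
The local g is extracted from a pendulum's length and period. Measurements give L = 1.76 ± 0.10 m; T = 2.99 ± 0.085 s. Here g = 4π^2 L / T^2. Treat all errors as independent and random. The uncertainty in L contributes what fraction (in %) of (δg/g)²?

50.0%

(δg/g)² = (1·δL/L)² + (-2·δT/T)²
  L term: (1×0.0568)² = 0.00323
  T term: (-2×0.0284)² = 0.00323
Total = 0.00646. Share from L = 0.00323/0.00646 = 0.500.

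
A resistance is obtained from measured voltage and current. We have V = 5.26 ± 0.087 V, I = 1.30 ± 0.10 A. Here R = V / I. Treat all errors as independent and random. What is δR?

0.318 Ω

Relative error in a monomial: (δR/R)² = Σ (nᵢ · δxᵢ/xᵢ)².
  (1·δV/V)² = (1×0.0165)² = 0.000274;  (-1·δI/I)² = (-1×0.0769)² = 0.00592
δR/R = √(0.00619) = 0.0787
R = 4.05 Ω, so δR = 0.0787 × 4.05 = 0.318 Ω.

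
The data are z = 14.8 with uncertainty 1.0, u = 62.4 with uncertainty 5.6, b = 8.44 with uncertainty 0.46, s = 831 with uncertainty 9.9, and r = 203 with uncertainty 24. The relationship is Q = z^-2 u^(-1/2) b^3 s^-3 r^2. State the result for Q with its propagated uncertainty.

(2.50 ± 0.805) × 10^-5

Relative error in a monomial: (δQ/Q)² = Σ (nᵢ · δxᵢ/xᵢ)².
  (-2·δz/z)² = (-2×0.0676)² = 0.0183;  (−½·δu/u)² = (-0.5×0.0897)² = 0.00201;  (3·δb/b)² = (3×0.0545)² = 0.0267;  (-3·δs/s)² = (-3×0.0119)² = 0.00128;  (2·δr/r)² = (2×0.118)² = 0.0559
δQ/Q = √(0.104) = 0.323
Q = 2.5e-05, so δQ = 0.323 × 2.5e-05 = 8.05e-06.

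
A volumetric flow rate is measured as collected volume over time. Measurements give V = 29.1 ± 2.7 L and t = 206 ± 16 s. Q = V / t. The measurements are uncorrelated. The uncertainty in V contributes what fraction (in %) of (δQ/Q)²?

58.8%

(δQ/Q)² = (1·δV/V)² + (-1·δt/t)²
  V term: (1×0.0928)² = 0.00861
  t term: (-1×0.0777)² = 0.00603
Total = 0.0146. Share from V = 0.00861/0.0146 = 0.588.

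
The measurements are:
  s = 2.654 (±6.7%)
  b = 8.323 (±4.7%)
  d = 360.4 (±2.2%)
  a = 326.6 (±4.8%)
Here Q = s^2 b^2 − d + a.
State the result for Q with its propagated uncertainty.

Let p = s^2·b^2 = 487.9. δp/p = √((2·δs/s)² + (2·δb/b)²) = √(0.0180 + 0.00884) = 0.164, so δp = 79.9.
Q = p − d + a: δQ = √(δp² + δd² + δa²) = √(6380 + 62.9 + 246) = 81.8
Q = 454.1.

454.1 ± 81.8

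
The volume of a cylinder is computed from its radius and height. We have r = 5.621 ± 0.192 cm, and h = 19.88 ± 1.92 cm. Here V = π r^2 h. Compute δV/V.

0.118

Each factor contributes (exponent × relative error)² to (δV/V)²:
  (2·δr/r)² = (2×0.0342)² = 0.00467;  (1·δh/h)² = (1×0.0966)² = 0.00933
δV/V = √(0.0140) = 0.118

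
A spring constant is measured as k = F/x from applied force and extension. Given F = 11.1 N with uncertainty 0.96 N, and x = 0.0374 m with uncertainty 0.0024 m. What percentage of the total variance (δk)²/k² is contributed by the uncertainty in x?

35.5%

(δk/k)² = (1·δF/F)² + (-1·δx/x)²
  F term: (1×0.0865)² = 0.00748
  x term: (-1×0.0642)² = 0.00412
Total = 0.0116. Share from x = 0.00412/0.0116 = 0.355.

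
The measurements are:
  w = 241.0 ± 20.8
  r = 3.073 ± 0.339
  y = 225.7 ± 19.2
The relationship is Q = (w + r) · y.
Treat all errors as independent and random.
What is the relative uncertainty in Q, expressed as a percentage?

12.0%

Let u = w + r = 244.1. δu = √(δw² + δr²) = √(433 + 0.115) = 20.8, so δu/u = 0.0852.
Q is then a monomial in u, y:
δQ/Q = √((δu/u)² + (1·δy/y)²) = √(0.00726 + 0.00724) = 0.120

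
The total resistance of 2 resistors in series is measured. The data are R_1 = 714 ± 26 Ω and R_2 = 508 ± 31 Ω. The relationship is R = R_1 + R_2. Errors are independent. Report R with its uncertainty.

For a sum/difference, combine absolute errors in quadrature:
  (δR_1)² = 676;  (δR_2)² = 961
δR = √(1640) = 40.5 Ω
R = 1220 Ω.

1220 ± 40.5 Ω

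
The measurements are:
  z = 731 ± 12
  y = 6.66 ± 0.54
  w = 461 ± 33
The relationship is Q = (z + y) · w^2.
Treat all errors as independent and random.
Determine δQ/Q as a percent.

Let u = z + y = 738. δu = √(δz² + δy²) = √(144 + 0.292) = 12.0, so δu/u = 0.0163.
Q is then a monomial in u, w:
δQ/Q = √((δu/u)² + (2·δw/w)²) = √(0.000265 + 0.0205) = 0.144

14.4%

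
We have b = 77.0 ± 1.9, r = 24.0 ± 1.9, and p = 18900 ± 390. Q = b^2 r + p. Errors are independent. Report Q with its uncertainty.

Let w = b^2·r = 1.42e+05. δw/w = √((2·δb/b)² + (1·δr/r)²) = √(0.00244 + 0.00627) = 0.0933, so δw = 13300.
Q = w + p: δQ = √(δw² + δp²) = √(1.76e+08 + 1.52e+05) = 13300
Q = 1.61e+05.

(1.61 ± 0.133) × 10^5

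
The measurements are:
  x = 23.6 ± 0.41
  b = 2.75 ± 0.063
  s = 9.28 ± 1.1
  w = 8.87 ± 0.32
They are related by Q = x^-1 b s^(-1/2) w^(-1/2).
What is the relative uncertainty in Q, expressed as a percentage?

Since Q is a product/quotient, work with relative uncertainties:
  (-1·δx/x)² = (-1×0.0174)² = 0.000302;  (1·δb/b)² = (1×0.0229)² = 0.000525;  (−½·δs/s)² = (-0.5×0.119)² = 0.00351;  (−½·δw/w)² = (-0.5×0.0361)² = 0.000325
δQ/Q = √(0.00466) = 0.0683

6.83%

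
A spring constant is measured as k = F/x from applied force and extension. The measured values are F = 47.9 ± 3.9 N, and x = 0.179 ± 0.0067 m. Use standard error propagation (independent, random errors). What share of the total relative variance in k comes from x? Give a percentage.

(δk/k)² = (1·δF/F)² + (-1·δx/x)²
  F term: (1×0.0814)² = 0.00663
  x term: (-1×0.0374)² = 0.00140
Total = 0.00803. Share from x = 0.00140/0.00803 = 0.174.

17.4%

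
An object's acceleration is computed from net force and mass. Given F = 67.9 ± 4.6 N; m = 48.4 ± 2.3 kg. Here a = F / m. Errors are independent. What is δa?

0.116 m/s^2

Products/powers → add relative errors in quadrature, weighted by exponent:
  (1·δF/F)² = (1×0.0677)² = 0.00459;  (-1·δm/m)² = (-1×0.0475)² = 0.00226
δa/a = √(0.00685) = 0.0828
a = 1.40 m/s^2, so δa = 0.0828 × 1.40 = 0.116 m/s^2.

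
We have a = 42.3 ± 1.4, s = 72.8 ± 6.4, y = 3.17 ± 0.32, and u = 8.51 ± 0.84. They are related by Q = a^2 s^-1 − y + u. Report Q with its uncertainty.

Let p = a^2·s^-1 = 24.6. δp/p = √((2·δa/a)² + (-1·δs/s)²) = √(0.00438 + 0.00773) = 0.110, so δp = 2.70.
Q = p − y + u: δQ = √(δp² + δy² + δu²) = √(7.32 + 0.102 + 0.706) = 2.85
Q = 29.9.

29.9 ± 2.85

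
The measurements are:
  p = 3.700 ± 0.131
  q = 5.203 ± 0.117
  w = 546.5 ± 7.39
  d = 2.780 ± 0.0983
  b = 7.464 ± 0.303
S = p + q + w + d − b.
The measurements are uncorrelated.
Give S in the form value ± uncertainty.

S is a linear combination, so absolute uncertainties add in quadrature:
  (δp)² = 0.0172;  (δq)² = 0.0137;  (δw)² = 54.6;  (δd)² = 0.00966;  (δb)² = 0.0918
δS = √(54.7) = 7.40
S = 550.7.

550.7 ± 7.40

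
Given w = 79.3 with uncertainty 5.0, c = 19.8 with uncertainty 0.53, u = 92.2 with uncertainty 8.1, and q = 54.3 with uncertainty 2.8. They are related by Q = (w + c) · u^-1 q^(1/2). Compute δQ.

0.829

Let h = w + c = 99.1. δh = √(δw² + δc²) = √(25.0 + 0.281) = 5.03, so δh/h = 0.0507.
Q is then a monomial in h, u, q:
δQ/Q = √((δh/h)² + (-1·δu/u)² + (½·δq/q)²) = √(0.00257 + 0.00772 + 0.000665) = 0.105
Q = 7.92, so δQ = 0.105 × 7.92 = 0.829.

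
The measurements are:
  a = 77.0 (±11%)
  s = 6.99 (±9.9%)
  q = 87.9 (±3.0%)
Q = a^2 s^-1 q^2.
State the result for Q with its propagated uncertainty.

(6.55 ± 1.63) × 10^6

Since Q is a product/quotient, work with relative uncertainties:
  (2·δa/a)² = (2×0.110)² = 0.0484;  (-1·δs/s)² = (-1×0.0990)² = 0.00980;  (2·δq/q)² = (2×0.0300)² = 0.00360
δQ/Q = √(0.0618) = 0.249
Q = 6.55e+06, so δQ = 0.249 × 6.55e+06 = 1.63e+06.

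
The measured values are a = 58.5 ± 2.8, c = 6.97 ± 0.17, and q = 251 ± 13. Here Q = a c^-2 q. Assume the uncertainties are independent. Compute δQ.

25.9

Since Q is a product/quotient, work with relative uncertainties:
  (1·δa/a)² = (1×0.0479)² = 0.00229;  (-2·δc/c)² = (-2×0.0244)² = 0.00238;  (1·δq/q)² = (1×0.0518)² = 0.00268
δQ/Q = √(0.00735) = 0.0857
Q = 302, so δQ = 0.0857 × 302 = 25.9.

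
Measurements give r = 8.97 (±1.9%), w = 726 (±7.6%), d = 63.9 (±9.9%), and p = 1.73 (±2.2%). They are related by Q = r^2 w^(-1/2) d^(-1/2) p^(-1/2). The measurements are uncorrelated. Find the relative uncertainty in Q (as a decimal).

Q is a product of powers, so relative uncertainties combine in quadrature:
  (2·δr/r)² = (2×0.0190)² = 0.00144;  (−½·δw/w)² = (-0.5×0.0760)² = 0.00144;  (−½·δd/d)² = (-0.5×0.0990)² = 0.00245;  (−½·δp/p)² = (-0.5×0.0220)² = 0.000121
δQ/Q = √(0.00546) = 0.0739

0.0739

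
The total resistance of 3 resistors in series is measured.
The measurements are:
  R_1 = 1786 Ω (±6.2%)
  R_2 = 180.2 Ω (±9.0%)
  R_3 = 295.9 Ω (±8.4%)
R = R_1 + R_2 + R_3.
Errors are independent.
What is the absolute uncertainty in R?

R is a linear combination, so absolute uncertainties add in quadrature:
  (δR_1)² = 12300;  (δR_2)² = 263;  (δR_3)² = 618
δR = √(13100) = 115 Ω

115 Ω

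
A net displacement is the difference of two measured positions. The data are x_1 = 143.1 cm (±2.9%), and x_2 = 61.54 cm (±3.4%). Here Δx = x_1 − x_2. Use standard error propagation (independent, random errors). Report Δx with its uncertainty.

Absolute uncertainties add in quadrature for a linear combination:
  (δx_1)² = 17.2;  (δx_2)² = 4.38
δΔx = √(21.6) = 4.65 cm
Δx = 81.56 cm.

81.56 ± 4.65 cm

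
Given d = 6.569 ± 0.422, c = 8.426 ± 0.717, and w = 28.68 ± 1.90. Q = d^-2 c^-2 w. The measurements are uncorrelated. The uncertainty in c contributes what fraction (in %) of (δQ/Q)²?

58.1%

(δQ/Q)² = (-2·δd/d)² + (-2·δc/c)² + (1·δw/w)²
  d term: (-2×0.0642)² = 0.0165
  c term: (-2×0.0851)² = 0.0290
  w term: (1×0.0662)² = 0.00439
Total = 0.0499. Share from c = 0.0290/0.0499 = 0.581.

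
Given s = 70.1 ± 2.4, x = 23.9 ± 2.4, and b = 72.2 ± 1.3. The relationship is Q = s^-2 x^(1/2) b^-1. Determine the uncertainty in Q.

For a monomial Q ∝ s^-2, x^(1/2), b^-1, fractional errors add in quadrature:
  (-2·δs/s)² = (-2×0.0342)² = 0.00469;  (½·δx/x)² = (0.5×0.100)² = 0.00252;  (-1·δb/b)² = (-1×0.0180)² = 0.000324
δQ/Q = √(0.00753) = 0.0868
Q = 1.38e-05, so δQ = 0.0868 × 1.38e-05 = 1.2e-06.

1.2e-06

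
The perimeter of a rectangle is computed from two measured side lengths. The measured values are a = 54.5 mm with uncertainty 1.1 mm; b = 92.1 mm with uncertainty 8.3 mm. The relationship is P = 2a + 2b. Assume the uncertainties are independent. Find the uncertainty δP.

Each term contributes (cᵢ δxᵢ)² to (δP)²:
  (2·δa)² = 4.84;  (2·δb)² = 276
δP = √(280) = 16.7 mm

16.7 mm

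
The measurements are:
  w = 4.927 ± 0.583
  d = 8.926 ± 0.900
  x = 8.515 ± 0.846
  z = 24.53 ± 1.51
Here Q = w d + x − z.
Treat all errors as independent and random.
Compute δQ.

Let p = w·d = 43.98. δp/p = √((1·δw/w)² + (1·δd/d)²) = √(0.0140 + 0.0102) = 0.155, so δp = 6.84.
Q = p + x − z: δQ = √(δp² + δx² + δz²) = √(46.7 + 0.716 + 2.28) = 7.05

7.05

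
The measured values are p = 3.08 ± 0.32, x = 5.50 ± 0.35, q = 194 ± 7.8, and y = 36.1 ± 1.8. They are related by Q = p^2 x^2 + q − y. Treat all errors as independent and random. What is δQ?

70.4

Let w = p^2·x^2 = 287. δw/w = √((2·δp/p)² + (2·δx/x)²) = √(0.0432 + 0.0162) = 0.244, so δw = 69.9.
Q = w + q − y: δQ = √(δw² + δq² + δy²) = √(4890 + 60.8 + 3.24) = 70.4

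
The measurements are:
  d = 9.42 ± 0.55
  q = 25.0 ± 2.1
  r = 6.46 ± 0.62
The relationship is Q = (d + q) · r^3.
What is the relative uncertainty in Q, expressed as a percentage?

29.5%

Let u = d + q = 34.4. δu = √(δd² + δq²) = √(0.303 + 4.41) = 2.17, so δu/u = 0.0631.
Q is then a monomial in u, r:
δQ/Q = √((δu/u)² + (3·δr/r)²) = √(0.00398 + 0.0829) = 0.295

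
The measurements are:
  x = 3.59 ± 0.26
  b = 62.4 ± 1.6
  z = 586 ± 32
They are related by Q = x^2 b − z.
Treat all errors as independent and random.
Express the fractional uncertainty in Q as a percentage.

Let p = x^2·b = 804. δp/p = √((2·δx/x)² + (1·δb/b)²) = √(0.0210 + 0.000657) = 0.147, so δp = 118.
Q = p − z: δQ = √(δp² + δz²) = √(14000 + 1020) = 123
Q = 218, so δQ/Q = 123/218 = 0.562.

56.2%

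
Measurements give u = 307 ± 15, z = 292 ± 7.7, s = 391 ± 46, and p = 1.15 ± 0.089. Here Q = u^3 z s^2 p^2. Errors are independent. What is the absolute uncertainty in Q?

5.44e+14

Products/powers → add relative errors in quadrature, weighted by exponent:
  (3·δu/u)² = (3×0.0489)² = 0.0215;  (1·δz/z)² = (1×0.0264)² = 0.000695;  (2·δs/s)² = (2×0.118)² = 0.0554;  (2·δp/p)² = (2×0.0774)² = 0.0240
δQ/Q = √(0.102) = 0.319
Q = 1.71e+15, so δQ = 0.319 × 1.71e+15 = 5.44e+14.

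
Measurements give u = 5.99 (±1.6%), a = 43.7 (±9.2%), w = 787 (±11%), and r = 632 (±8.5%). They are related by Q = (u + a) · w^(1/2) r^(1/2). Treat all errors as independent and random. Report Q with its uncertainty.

Let h = u + a = 49.7. δh = √(δu² + δa²) = √(0.00919 + 16.2) = 4.02, so δh/h = 0.0809.
Q is then a monomial in h, w, r:
δQ/Q = √((δh/h)² + (½·δw/w)² + (½·δr/r)²) = √(0.00655 + 0.00303 + 0.00181) = 0.107
Q = 35000, so δQ = 0.107 × 35000 = 3740.

35000 ± 3740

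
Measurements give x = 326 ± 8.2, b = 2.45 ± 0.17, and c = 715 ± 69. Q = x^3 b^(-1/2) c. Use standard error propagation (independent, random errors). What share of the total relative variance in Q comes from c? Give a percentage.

57.4%

(δQ/Q)² = (3·δx/x)² + (−½·δb/b)² + (1·δc/c)²
  x term: (3×0.0252)² = 0.00569
  b term: (-0.5×0.0694)² = 0.00120
  c term: (1×0.0965)² = 0.00931
Total = 0.0162. Share from c = 0.00931/0.0162 = 0.574.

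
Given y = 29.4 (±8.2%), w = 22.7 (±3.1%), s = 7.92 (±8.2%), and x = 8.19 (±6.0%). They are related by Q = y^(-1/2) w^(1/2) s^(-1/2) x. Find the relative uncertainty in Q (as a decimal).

0.0849

Relative error in a monomial: (δQ/Q)² = Σ (nᵢ · δxᵢ/xᵢ)².
  (−½·δy/y)² = (-0.5×0.0820)² = 0.00168;  (½·δw/w)² = (0.5×0.0310)² = 0.000240;  (−½·δs/s)² = (-0.5×0.0820)² = 0.00168;  (1·δx/x)² = (1×0.0600)² = 0.00360
δQ/Q = √(0.00720) = 0.0849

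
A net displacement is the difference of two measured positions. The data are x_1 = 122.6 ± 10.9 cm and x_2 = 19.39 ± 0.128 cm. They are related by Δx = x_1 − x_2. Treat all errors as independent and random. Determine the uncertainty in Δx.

Each term contributes (cᵢ δxᵢ)² to (δΔx)²:
  (δx_1)² = 119;  (δx_2)² = 0.0164
δΔx = √(119) = 10.9 cm

10.9 cm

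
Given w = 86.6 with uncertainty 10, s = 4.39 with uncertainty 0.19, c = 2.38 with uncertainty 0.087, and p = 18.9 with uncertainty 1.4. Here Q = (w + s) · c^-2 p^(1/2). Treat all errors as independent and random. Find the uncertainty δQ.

Let u = w + s = 91.0. δu = √(δw² + δs²) = √(100 + 0.0361) = 10.0, so δu/u = 0.110.
Q is then a monomial in u, c, p:
δQ/Q = √((δu/u)² + (-2·δc/c)² + (½·δp/p)²) = √(0.0121 + 0.00534 + 0.00137) = 0.137
Q = 69.8, so δQ = 0.137 × 69.8 = 9.58.

9.58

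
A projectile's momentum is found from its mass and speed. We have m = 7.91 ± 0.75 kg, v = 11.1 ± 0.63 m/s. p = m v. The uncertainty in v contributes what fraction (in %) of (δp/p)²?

(δp/p)² = (1·δm/m)² + (1·δv/v)²
  m term: (1×0.0948)² = 0.00899
  v term: (1×0.0568)² = 0.00322
Total = 0.0122. Share from v = 0.00322/0.0122 = 0.264.

26.4%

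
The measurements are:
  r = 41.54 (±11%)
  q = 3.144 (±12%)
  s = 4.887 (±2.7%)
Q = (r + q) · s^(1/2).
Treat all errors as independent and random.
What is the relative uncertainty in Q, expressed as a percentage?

10.3%

Let u = r + q = 44.68. δu = √(δr² + δq²) = √(20.9 + 0.142) = 4.58, so δu/u = 0.103.
Q is then a monomial in u, s:
δQ/Q = √((δu/u)² + (½·δs/s)²) = √(0.0105 + 0.000182) = 0.103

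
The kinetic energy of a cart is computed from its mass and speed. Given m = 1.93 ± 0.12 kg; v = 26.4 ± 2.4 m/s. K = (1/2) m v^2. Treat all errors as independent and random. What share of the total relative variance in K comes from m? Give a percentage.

10.5%

(δK/K)² = (1·δm/m)² + (2·δv/v)²
  m term: (1×0.0622)² = 0.00387
  v term: (2×0.0909)² = 0.0331
Total = 0.0369. Share from m = 0.00387/0.0369 = 0.105.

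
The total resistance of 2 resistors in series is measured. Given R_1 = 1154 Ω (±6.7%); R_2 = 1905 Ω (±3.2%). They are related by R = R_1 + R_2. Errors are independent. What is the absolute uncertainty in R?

98.5 Ω

Absolute uncertainties add in quadrature for a linear combination:
  (δR_1)² = 5980;  (δR_2)² = 3720
δR = √(9690) = 98.5 Ω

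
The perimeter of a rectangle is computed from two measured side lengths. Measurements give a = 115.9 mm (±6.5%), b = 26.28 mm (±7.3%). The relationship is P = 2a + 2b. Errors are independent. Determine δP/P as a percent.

P is a linear combination, so absolute uncertainties add in quadrature:
  (2·δa)² = 227;  (2·δb)² = 14.7
δP = √(242) = 15.5 mm
P = 284.4 mm, so δP/P = 15.5/284.4 = 0.0547.

5.47%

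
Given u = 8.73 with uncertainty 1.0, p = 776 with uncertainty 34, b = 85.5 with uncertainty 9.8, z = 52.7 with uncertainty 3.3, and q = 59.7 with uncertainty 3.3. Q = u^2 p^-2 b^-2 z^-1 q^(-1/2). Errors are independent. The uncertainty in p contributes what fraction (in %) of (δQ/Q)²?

6.54%

(δQ/Q)² = (2·δu/u)² + (-2·δp/p)² + (-2·δb/b)² + (-1·δz/z)² + (−½·δq/q)²
  u term: (2×0.115)² = 0.0525
  p term: (-2×0.0438)² = 0.00768
  b term: (-2×0.115)² = 0.0526
  z term: (-1×0.0626)² = 0.00392
  q term: (-0.5×0.0553)² = 0.000764
Total = 0.117. Share from p = 0.00768/0.117 = 0.0654.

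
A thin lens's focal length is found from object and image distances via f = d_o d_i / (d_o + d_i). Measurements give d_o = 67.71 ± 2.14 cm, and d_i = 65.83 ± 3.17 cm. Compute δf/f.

∂f/∂d_o = (d_i/(d_o+d_i))² = 0.243;  ∂f/∂d_i = (d_o/(d_o+d_i))² = 0.257
δf = √((∂f/∂d_o · δd_o)² + (∂f/∂d_i · δd_i)²) = √(0.270 + 0.664) = 0.967 cm
f = 33.38 cm, so δf/f = 0.967/33.38 = 0.0290.

0.0290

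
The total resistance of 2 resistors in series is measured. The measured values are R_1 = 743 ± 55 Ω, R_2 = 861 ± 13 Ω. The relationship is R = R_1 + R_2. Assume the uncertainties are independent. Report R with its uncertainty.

1600 ± 56.5 Ω

Sums and differences: (δR)² = Σ (cᵢ δxᵢ)².
  (δR_1)² = 3020;  (δR_2)² = 169
δR = √(3190) = 56.5 Ω
R = 1600 Ω.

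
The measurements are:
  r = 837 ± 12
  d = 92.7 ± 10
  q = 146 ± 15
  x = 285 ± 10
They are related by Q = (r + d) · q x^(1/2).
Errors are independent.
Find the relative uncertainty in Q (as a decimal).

0.106

Let u = r + d = 930. δu = √(δr² + δd²) = √(144 + 100) = 15.6, so δu/u = 0.0168.
Q is then a monomial in u, q, x:
δQ/Q = √((δu/u)² + (1·δq/q)² + (½·δx/x)²) = √(0.000282 + 0.0106 + 0.000308) = 0.106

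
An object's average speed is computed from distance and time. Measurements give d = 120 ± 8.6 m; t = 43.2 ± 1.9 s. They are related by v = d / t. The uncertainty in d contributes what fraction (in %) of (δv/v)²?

(δv/v)² = (1·δd/d)² + (-1·δt/t)²
  d term: (1×0.0717)² = 0.00514
  t term: (-1×0.0440)² = 0.00193
Total = 0.00707. Share from d = 0.00514/0.00707 = 0.726.

72.6%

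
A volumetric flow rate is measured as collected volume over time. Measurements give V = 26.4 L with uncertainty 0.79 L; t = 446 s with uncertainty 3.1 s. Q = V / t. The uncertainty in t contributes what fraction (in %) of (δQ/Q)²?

5.12%

(δQ/Q)² = (1·δV/V)² + (-1·δt/t)²
  V term: (1×0.0299)² = 0.000895
  t term: (-1×0.00695)² = 4.83e-05
Total = 0.000944. Share from t = 4.83e-05/0.000944 = 0.0512.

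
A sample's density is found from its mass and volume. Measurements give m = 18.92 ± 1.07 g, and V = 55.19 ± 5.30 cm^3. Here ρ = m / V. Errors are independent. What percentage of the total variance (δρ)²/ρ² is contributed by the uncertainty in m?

(δρ/ρ)² = (1·δm/m)² + (-1·δV/V)²
  m term: (1×0.0566)² = 0.00320
  V term: (-1×0.0960)² = 0.00922
Total = 0.0124. Share from m = 0.00320/0.0124 = 0.258.

25.8%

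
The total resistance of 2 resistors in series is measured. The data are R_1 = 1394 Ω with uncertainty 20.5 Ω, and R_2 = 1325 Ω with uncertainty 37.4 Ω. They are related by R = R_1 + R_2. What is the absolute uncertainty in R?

Each term contributes (cᵢ δxᵢ)² to (δR)²:
  (δR_1)² = 420;  (δR_2)² = 1400
δR = √(1820) = 42.6 Ω

42.6 Ω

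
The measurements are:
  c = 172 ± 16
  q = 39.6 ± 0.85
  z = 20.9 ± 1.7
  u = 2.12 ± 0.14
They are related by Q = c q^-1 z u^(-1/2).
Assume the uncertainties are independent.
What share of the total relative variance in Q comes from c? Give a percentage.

(δQ/Q)² = (1·δc/c)² + (-1·δq/q)² + (1·δz/z)² + (−½·δu/u)²
  c term: (1×0.0930)² = 0.00865
  q term: (-1×0.0215)² = 0.000461
  z term: (1×0.0813)² = 0.00662
  u term: (-0.5×0.0660)² = 0.00109
Total = 0.0168. Share from c = 0.00865/0.0168 = 0.514.

51.4%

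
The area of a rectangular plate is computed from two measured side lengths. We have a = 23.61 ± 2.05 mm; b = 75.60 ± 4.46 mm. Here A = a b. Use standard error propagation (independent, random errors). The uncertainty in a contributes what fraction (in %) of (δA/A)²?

68.4%

(δA/A)² = (1·δa/a)² + (1·δb/b)²
  a term: (1×0.0868)² = 0.00754
  b term: (1×0.0590)² = 0.00348
Total = 0.0110. Share from a = 0.00754/0.0110 = 0.684.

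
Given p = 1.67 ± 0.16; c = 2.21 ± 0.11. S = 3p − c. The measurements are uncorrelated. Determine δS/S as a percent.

17.6%

Absolute uncertainties add in quadrature for a linear combination:
  (3·δp)² = 0.230;  (δc)² = 0.0121
δS = √(0.242) = 0.492
S = 2.80, so δS/S = 0.492/2.80 = 0.176.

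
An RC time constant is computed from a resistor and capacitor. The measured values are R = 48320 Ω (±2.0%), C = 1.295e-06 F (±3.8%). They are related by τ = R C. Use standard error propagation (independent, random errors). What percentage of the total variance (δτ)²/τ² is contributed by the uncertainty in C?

78.3%

(δτ/τ)² = (1·δR/R)² + (1·δC/C)²
  R term: (1×0.0200)² = 0.000400
  C term: (1×0.0380)² = 0.00144
Total = 0.00184. Share from C = 0.00144/0.00184 = 0.783.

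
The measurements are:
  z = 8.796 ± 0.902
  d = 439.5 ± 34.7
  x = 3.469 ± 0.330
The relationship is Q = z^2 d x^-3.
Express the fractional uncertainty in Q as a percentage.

Relative error in a monomial: (δQ/Q)² = Σ (nᵢ · δxᵢ/xᵢ)².
  (2·δz/z)² = (2×0.103)² = 0.0421;  (1·δd/d)² = (1×0.0790)² = 0.00623;  (-3·δx/x)² = (-3×0.0951)² = 0.0814
δQ/Q = √(0.130) = 0.360

36.0%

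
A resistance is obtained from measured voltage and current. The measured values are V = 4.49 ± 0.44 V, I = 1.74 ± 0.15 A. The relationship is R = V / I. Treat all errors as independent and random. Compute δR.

0.337 Ω

Each factor contributes (exponent × relative error)² to (δR/R)²:
  (1·δV/V)² = (1×0.0980)² = 0.00960;  (-1·δI/I)² = (-1×0.0862)² = 0.00743
δR/R = √(0.0170) = 0.131
R = 2.58 Ω, so δR = 0.131 × 2.58 = 0.337 Ω.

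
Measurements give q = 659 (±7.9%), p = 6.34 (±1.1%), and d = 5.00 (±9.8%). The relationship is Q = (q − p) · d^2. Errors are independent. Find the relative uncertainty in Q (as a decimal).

0.212

Let u = q − p = 653. δu = √(δq² + δp²) = √(2710 + 0.00486) = 52.1, so δu/u = 0.0798.
Q is then a monomial in u, d:
δQ/Q = √((δu/u)² + (2·δd/d)²) = √(0.00636 + 0.0384) = 0.212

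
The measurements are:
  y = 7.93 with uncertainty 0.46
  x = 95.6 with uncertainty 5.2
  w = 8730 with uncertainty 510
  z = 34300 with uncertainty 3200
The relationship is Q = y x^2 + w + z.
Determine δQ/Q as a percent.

Let p = y·x^2 = 72500. δp/p = √((1·δy/y)² + (2·δx/x)²) = √(0.00336 + 0.0118) = 0.123, so δp = 8940.
Q = p + w + z: δQ = √(δp² + δw² + δz²) = √(7.98e+07 + 2.6e+05 + 1.02e+07) = 9500
Q = 1.16e+05, so δQ/Q = 9500/1.16e+05 = 0.0823.

8.23%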